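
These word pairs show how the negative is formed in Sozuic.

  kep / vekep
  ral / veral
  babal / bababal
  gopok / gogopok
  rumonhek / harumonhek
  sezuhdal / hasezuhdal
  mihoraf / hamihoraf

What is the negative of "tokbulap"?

hatokbulap

ral and babal both end in -l yet inflect differently (veral, bababal), so the final letter is not what conditions the rule; the number of vowels is.
"tokbulap" has 3 vowels. The stems with 3 vowels (rumonhek → harumonhek, sezuhdal → hasezuhdal, mihoraf → hamihoraf) add the prefix ha-.
The other patterns: stems with 1 vowel add the prefix ve-; stems with 2 vowels repeat the first consonant+vowel as a prefix.
So tokbulap → hatokbulap.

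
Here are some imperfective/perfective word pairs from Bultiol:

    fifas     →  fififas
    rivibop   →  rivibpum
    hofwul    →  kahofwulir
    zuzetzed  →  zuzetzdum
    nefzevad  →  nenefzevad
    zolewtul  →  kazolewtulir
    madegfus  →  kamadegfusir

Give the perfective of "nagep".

madegfus and fifas both end in -s yet inflect differently (kamadegfusir, fififas), so the final letter is not what conditions the rule; the last vowel is.
"nagep" has last vowel 'e'. The one such stem in the data (zuzetzed → zuzetzdum) deletes the last vowel and adds -um (as does rivibop), so the same rule applies.
The other patterns: stems whose last vowel is 'u' add ka- … -ir around the stem; stems whose last vowel is 'a' repeat the first consonant+vowel as a prefix.
So nagep → nagpum.

nagpum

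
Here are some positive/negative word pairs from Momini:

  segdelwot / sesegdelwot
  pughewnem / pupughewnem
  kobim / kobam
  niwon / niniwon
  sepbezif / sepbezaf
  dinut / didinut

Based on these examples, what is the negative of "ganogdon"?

"ganogdon" has last vowel 'o'. The stems whose last vowel is 'o' (niwon → niniwon, segdelwot → sesegdelwot) repeat the first consonant+vowel as a prefix.
The other pattern: stems whose last vowel is 'i' change the last vowel to 'a'.
So ganogdon → gaganogdon.

gaganogdon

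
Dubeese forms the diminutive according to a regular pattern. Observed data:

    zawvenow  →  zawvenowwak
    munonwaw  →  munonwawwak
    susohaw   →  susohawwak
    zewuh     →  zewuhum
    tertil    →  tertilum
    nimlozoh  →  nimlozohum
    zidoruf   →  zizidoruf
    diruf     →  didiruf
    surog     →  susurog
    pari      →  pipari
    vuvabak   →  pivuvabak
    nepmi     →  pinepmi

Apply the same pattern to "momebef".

momomebef

zawvenow and nimlozoh both have last vowel 'o' yet inflect differently (zawvenowwak, nimlozohum), so the last vowel is not what conditions the rule; the final letter is.
"momebef" ends in -f. The stems ending in -f (zidoruf → zizidoruf, diruf → didiruf) repeat the first consonant+vowel as a prefix.
The other patterns: stems ending in -w double the final consonant and add -ak; stems ending in -h or -l add -um; stems ending in -i or -k add the prefix pi-.
So momebef → momomebef.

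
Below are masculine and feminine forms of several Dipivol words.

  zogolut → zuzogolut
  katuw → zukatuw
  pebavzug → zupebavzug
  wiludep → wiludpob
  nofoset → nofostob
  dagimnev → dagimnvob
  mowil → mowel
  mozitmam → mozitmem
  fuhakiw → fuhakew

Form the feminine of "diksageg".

diksaggob

zogolut and nofoset both end in -t yet inflect differently (zuzogolut, nofostob), so the final letter is not what conditions the rule; the last vowel is.
"diksageg" has last vowel 'e'. The stems whose last vowel is 'e' (wiludep → wiludpob, nofoset → nofostob, dagimnev → dagimnvob) delete the last vowel and add -ob.
The other patterns: stems whose last vowel is 'u' add the prefix zu-; stems whose last vowel is 'a' or 'i' change the last vowel to 'e'.
So diksageg → diksaggob.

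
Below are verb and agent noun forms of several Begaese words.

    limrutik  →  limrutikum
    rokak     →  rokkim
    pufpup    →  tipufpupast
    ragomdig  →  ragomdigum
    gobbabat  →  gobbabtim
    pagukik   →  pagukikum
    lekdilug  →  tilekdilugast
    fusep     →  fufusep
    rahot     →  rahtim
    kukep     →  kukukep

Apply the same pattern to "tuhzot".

tuhztim

pufpup and fusep both end in -p yet inflect differently (tipufpupast, fufusep), so the final letter is not what conditions the rule; the last vowel is.
"tuhzot" has last vowel 'o'. The one such stem in the data (rahot → rahtim) deletes the last vowel and adds -im (as do gobbabat, rokak), so the same rule applies.
So tuhzot → tuhztim.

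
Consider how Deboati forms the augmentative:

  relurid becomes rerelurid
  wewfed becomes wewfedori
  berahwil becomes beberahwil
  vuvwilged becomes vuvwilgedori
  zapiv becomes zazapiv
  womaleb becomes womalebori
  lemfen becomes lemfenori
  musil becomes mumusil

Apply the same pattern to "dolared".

relurid and vuvwilged both end in -d yet inflect differently (rerelurid, vuvwilgedori), so the final letter is not what conditions the rule; the last vowel is.
"dolared" has last vowel 'e'. The stems whose last vowel is 'e' (vuvwilged → vuvwilgedori, lemfen → lemfenori, wewfed → wewfedori) add -ori.
So dolared → dolaredori.

dolaredori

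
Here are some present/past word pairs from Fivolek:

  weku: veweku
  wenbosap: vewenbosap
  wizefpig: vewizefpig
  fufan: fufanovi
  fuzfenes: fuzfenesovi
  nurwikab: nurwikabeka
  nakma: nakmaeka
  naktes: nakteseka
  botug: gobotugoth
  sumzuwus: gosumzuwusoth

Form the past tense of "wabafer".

vewabafer

fuzfenes and naktes both end in -s yet inflect differently (fuzfenesovi, nakteseka), so the final letter is not what conditions the rule; the first letter is.
"wabafer" begins with w-. The stems beginning with w- (weku → veweku, wenbosap → vewenbosap, wizefpig → vewizefpig) add the prefix ve-.
So wabafer → vewabafer.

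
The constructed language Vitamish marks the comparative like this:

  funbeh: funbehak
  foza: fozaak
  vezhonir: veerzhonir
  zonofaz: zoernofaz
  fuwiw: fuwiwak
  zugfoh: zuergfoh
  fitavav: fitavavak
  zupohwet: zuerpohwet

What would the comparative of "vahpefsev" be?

vaerhpefsev

funbeh and zugfoh both end in -h yet inflect differently (funbehak, zuergfoh), so the final letter is not what conditions the rule; the first letter is.
"vahpefsev" begins with v-. The one such stem in the data (vezhonir → veerzhonir) inserts -er- after the first vowel (as do zugfoh, zupohwet), so the same rule applies.
The other pattern: stems beginning with f- add -ak.
So vahpefsev → vaerhpefsev.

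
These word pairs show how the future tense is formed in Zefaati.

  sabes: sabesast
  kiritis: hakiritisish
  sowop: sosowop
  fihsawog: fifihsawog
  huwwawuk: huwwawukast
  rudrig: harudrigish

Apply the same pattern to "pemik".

hapemikish

rudrig and fihsawog both end in -g yet inflect differently (harudrigish, fifihsawog), so the final letter is not what conditions the rule; the last vowel is.
"pemik" has last vowel 'i'. The stems whose last vowel is 'i' (kiritis → hakiritisish, rudrig → harudrigish) add ha- … -ish around the stem.
So pemik → hapemikish.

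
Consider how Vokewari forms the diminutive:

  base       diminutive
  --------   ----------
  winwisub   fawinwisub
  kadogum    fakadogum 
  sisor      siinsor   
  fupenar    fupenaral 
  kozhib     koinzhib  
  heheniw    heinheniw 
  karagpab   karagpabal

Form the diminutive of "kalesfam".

kalesfamal

karagpab and winwisub both end in -b yet inflect differently (karagpabal, fawinwisub), so the final letter is not what conditions the rule; the last vowel is.
"kalesfam" has last vowel 'a'. The stems whose last vowel is 'a' (fupenar → fupenaral, karagpab → karagpabal) add -al.
The other patterns: stems whose last vowel is 'u' add the prefix fa-; stems whose last vowel is 'i' or 'o' insert -in- after the first vowel.
So kalesfam → kalesfamal.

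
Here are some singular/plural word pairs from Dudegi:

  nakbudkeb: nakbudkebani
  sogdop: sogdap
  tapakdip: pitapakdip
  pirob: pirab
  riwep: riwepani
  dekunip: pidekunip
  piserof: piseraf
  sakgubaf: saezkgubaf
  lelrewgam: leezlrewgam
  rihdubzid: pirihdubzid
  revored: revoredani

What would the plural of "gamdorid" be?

"gamdorid" has last vowel 'i'. The stems whose last vowel is 'i' (tapakdip → pitapakdip, dekunip → pidekunip, rihdubzid → pirihdubzid) add the prefix pi-.
So gamdorid → pigamdorid.

pigamdorid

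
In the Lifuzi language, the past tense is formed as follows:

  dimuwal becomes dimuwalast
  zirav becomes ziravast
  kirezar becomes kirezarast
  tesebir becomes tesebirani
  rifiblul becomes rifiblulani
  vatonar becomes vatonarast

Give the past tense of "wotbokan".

vatonar and tesebir both end in -r yet inflect differently (vatonarast, tesebirani), so the final letter is not what conditions the rule; the last vowel is.
"wotbokan" has last vowel 'a'. The stems whose last vowel is 'a' (vatonar → vatonarast, kirezar → kirezarast, zirav → ziravast) add -ast.
So wotbokan → wotbokanast.

wotbokanast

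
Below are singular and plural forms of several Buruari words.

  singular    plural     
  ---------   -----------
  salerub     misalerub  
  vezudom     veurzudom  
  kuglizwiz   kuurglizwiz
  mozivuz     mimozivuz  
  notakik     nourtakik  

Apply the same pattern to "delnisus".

mozivuz and kuglizwiz both end in -z yet inflect differently (mimozivuz, kuurglizwiz), so the final letter is not what conditions the rule; the last vowel is.
"delnisus" has last vowel 'u'. The stems whose last vowel is 'u' (salerub → misalerub, mozivuz → mimozivuz) add the prefix mi-.
The other pattern: stems whose last vowel is 'i' or 'o' insert -ur- after the first vowel.
So delnisus → midelnisus.

midelnisus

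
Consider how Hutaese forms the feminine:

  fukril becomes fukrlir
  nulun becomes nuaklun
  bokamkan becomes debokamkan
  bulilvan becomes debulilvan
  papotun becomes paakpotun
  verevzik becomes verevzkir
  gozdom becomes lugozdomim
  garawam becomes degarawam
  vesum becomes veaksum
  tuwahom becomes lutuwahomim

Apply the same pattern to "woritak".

gozdom and garawam both end in -m yet inflect differently (lugozdomim, degarawam), so the final letter is not what conditions the rule; the last vowel is.
"woritak" has last vowel 'a'. The stems whose last vowel is 'a' (bokamkan → debokamkan, garawam → degarawam, bulilvan → debulilvan) add the prefix de-.
The other patterns: stems whose last vowel is 'i' delete the last vowel and add -ir; stems whose last vowel is 'o' add lu- … -im around the stem; stems whose last vowel is 'u' insert -ak- after the first vowel.
So woritak → deworitak.

deworitak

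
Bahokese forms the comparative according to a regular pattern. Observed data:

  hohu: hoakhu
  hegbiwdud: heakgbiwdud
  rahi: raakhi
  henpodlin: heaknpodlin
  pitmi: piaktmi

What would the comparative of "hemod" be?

heakmod

Every pair shown (hohu → hoakhu, hegbiwdud → heakgbiwdud, rahi → raakhi, …) follows the same rule: insert -ak- after the first vowel.
So hemod → heakmod.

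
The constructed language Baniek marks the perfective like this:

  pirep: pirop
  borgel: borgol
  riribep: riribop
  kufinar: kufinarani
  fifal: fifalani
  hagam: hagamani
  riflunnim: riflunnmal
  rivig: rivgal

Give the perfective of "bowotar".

borgel and fifal both end in -l yet inflect differently (borgol, fifalani), so the final letter is not what conditions the rule; the last vowel is.
"bowotar" has last vowel 'a'. The stems whose last vowel is 'a' (kufinar → kufinarani, fifal → fifalani, hagam → hagamani) add -ani.
So bowotar → bowotarani.

bowotarani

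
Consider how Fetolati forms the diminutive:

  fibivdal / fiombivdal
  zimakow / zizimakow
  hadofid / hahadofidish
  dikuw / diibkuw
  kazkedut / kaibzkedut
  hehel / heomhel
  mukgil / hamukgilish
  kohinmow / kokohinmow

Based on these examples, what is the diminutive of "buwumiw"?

habuwumiwish

kohinmow and dikuw both end in -w yet inflect differently (kokohinmow, diibkuw), so the final letter is not what conditions the rule; the last vowel is.
"buwumiw" has last vowel 'i'. The stems whose last vowel is 'i' (mukgil → hamukgilish, hadofid → hahadofidish) add ha- … -ish around the stem.
The other patterns: stems whose last vowel is 'o' repeat the first consonant+vowel as a prefix; stems whose last vowel is 'u' insert -ib- after the first vowel; stems whose last vowel is 'a' or 'e' insert -om- after the first vowel.
So buwumiw → habuwumiwish.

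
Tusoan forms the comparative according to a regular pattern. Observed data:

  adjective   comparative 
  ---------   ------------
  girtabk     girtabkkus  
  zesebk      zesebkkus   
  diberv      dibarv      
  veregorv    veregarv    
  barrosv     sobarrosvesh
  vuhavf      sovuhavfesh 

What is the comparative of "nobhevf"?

diberv and barrosv both end in -v yet inflect differently (dibarv, sobarrosvesh), so the final letter is not what conditions the rule; the second-to-last letter is.
"nobhevf" has second-to-last letter 'v'. The one such stem in the data (vuhavf → sovuhavfesh) adds so- … -esh around the stem, so the same rule applies.
The other patterns: stems whose second-to-last letter is 'b' double the final consonant and add -us; stems whose second-to-last letter is 'r' change the last vowel to 'a'.
So nobhevf → sonobhevfesh.

sonobhevfesh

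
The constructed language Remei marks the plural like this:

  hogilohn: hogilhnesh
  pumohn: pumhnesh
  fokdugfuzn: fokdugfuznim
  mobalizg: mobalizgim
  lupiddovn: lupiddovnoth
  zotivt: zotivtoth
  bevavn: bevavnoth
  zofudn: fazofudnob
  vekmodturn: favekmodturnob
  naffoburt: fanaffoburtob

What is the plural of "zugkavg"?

"zugkavg" has second-to-last letter 'v'. The stems whose second-to-last letter is 'v' (lupiddovn → lupiddovnoth, zotivt → zotivtoth, bevavn → bevavnoth) add -oth.
So zugkavg → zugkavgoth.

zugkavgoth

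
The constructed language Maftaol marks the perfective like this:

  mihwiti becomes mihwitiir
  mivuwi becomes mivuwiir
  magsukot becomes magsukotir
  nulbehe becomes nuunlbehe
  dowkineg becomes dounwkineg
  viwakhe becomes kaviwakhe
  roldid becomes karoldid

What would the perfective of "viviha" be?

kaviviha

nulbehe and viwakhe both end in -e yet inflect differently (nuunlbehe, kaviwakhe), so the final letter is not what conditions the rule; the first letter is.
"viviha" begins with v-. The one such stem in the data (viwakhe → kaviwakhe) adds the prefix ka-, so the same rule applies.
The other patterns: stems beginning with m- add -ir; stems beginning with d- or n- insert -un- after the first vowel.
So viviha → kaviviha.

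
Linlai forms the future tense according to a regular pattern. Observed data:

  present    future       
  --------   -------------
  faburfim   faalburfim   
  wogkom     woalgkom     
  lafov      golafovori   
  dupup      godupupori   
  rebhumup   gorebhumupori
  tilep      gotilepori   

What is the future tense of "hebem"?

wogkom and lafov both have last vowel 'o' yet inflect differently (woalgkom, golafovori), so the last vowel is not what conditions the rule; the final letter is.
"hebem" ends in -m. The stems ending in -m (faburfim → faalburfim, wogkom → woalgkom) insert -al- after the first vowel.
The other pattern: stems ending in -p or -v add go- … -ori around the stem.
So hebem → healbem.

healbem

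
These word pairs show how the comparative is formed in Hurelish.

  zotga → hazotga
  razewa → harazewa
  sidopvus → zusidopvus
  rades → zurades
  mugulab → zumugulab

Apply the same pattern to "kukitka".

zotga and mugulab both have last vowel 'a' yet inflect differently (hazotga, zumugulab), so the last vowel is not what conditions the rule; the final letter is.
"kukitka" ends in -a. The stems ending in -a (zotga → hazotga, razewa → harazewa) add the prefix ha-.
The other pattern: stems ending in -b or -s add the prefix zu-.
So kukitka → hakukitka.

hakukitka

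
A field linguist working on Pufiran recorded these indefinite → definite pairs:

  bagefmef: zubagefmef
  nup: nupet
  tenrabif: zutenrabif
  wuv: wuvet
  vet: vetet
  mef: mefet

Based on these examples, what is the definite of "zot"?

zotet

tenrabif and mef both end in -f yet inflect differently (zutenrabif, mefet), so the final letter is not what conditions the rule; the number of vowels is.
"zot" has 1 vowel. The stems with 1 vowel (mef → mefet, nup → nupet, vet → vetet) add -et.
So zot → zotet.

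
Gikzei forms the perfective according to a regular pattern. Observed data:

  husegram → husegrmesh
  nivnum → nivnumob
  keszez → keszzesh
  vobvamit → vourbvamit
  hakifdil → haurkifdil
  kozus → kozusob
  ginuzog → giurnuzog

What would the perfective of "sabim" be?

nivnum and husegram both end in -m yet inflect differently (nivnumob, husegrmesh), so the final letter is not what conditions the rule; the last vowel is.
"sabim" has last vowel 'i'. The stems whose last vowel is 'i' (vobvamit → vourbvamit, hakifdil → haurkifdil) insert -ur- after the first vowel.
The other patterns: stems whose last vowel is 'u' add -ob; stems whose last vowel is 'a' or 'e' delete the last vowel and add -esh.
So sabim → saurbim.

saurbim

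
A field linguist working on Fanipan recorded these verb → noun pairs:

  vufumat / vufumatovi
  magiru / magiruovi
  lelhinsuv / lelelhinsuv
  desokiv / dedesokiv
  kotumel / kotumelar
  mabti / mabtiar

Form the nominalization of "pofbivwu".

magiru and lelhinsuv both have last vowel 'u' yet inflect differently (magiruovi, lelelhinsuv), so the last vowel is not what conditions the rule; the final letter is.
"pofbivwu" ends in -u. The one such stem in the data (magiru → magiruovi) adds -ovi, so the same rule applies.
So pofbivwu → pofbivwuovi.

pofbivwuovi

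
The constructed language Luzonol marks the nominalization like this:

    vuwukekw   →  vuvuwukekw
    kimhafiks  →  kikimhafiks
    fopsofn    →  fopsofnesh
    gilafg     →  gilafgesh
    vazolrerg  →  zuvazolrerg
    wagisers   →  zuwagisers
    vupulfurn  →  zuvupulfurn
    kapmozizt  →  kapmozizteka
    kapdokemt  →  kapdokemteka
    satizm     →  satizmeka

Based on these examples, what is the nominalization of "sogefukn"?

gilafg and vazolrerg both end in -g yet inflect differently (gilafgesh, zuvazolrerg), so the final letter is not what conditions the rule; the second-to-last letter is.
"sogefukn" has second-to-last letter 'k'. The stems whose second-to-last letter is 'k' (vuwukekw → vuvuwukekw, kimhafiks → kikimhafiks) repeat the first consonant+vowel as a prefix.
So sogefukn → sosogefukn.

sosogefukn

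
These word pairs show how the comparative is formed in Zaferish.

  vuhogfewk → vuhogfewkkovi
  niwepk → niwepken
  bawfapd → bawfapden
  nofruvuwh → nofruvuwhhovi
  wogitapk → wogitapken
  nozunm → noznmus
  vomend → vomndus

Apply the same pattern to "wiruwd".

wogitapk and vuhogfewk both end in -k yet inflect differently (wogitapken, vuhogfewkkovi), so the final letter is not what conditions the rule; the second-to-last letter is.
"wiruwd" has second-to-last letter 'w'. The stems whose second-to-last letter is 'w' (nofruvuwh → nofruvuwhhovi, vuhogfewk → vuhogfewkkovi) double the final consonant and add -ovi.
The other patterns: stems whose second-to-last letter is 'p' add -en; stems whose second-to-last letter is 'n' delete the last vowel and add -us.
So wiruwd → wiruwddovi.

wiruwddovi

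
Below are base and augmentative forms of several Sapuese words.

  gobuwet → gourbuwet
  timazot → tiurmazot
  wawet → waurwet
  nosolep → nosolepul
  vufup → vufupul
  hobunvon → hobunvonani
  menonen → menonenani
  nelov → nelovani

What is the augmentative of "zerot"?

"zerot" ends in -t. The stems ending in -t (gobuwet → gourbuwet, timazot → tiurmazot, wawet → waurwet) insert -ur- after the first vowel.
So zerot → zeurrot.

zeurrot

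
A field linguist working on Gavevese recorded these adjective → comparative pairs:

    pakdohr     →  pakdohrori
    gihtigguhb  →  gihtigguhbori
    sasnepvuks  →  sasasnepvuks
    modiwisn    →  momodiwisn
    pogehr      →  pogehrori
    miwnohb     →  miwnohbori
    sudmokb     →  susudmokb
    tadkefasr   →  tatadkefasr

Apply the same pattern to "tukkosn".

gihtigguhb and sudmokb both end in -b yet inflect differently (gihtigguhbori, susudmokb), so the final letter is not what conditions the rule; the second-to-last letter is.
"tukkosn" has second-to-last letter 's'. The stems whose second-to-last letter is 's' (modiwisn → momodiwisn, tadkefasr → tatadkefasr) repeat the first consonant+vowel as a prefix.
So tukkosn → tutukkosn.

tutukkosn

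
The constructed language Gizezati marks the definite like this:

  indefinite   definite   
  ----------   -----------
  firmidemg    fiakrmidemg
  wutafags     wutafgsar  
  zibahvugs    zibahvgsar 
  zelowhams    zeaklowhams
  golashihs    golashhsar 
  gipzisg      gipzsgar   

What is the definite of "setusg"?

zelowhams and zibahvugs both end in -s yet inflect differently (zeaklowhams, zibahvgsar), so the final letter is not what conditions the rule; the second-to-last letter is.
"setusg" has second-to-last letter 's'. The one such stem in the data (gipzisg → gipzsgar) deletes the last vowel and adds -ar (as do zibahvugs, wutafags), so the same rule applies.
So setusg → setsgar.

setsgar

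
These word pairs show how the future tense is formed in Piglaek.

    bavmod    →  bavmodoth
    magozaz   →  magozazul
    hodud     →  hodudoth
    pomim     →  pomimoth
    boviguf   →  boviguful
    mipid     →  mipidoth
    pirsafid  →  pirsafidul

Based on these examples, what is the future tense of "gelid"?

gelidoth

pirsafid and mipid both end in -d yet inflect differently (pirsafidul, mipidoth), so the final letter is not what conditions the rule; the number of vowels is.
"gelid" has 2 vowels. The stems with 2 vowels (mipid → mipidoth, hodud → hodudoth, bavmod → bavmodoth) add -oth.
The other pattern: stems with 3 vowels add -ul.
So gelid → gelidoth.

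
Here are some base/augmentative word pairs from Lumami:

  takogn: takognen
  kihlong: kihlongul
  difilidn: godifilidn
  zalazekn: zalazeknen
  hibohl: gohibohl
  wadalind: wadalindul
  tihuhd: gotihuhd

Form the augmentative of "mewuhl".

zalazekn and difilidn both end in -n yet inflect differently (zalazeknen, godifilidn), so the final letter is not what conditions the rule; the second-to-last letter is.
"mewuhl" has second-to-last letter 'h'. The stems whose second-to-last letter is 'h' (hibohl → gohibohl, tihuhd → gotihuhd) add the prefix go-.
So mewuhl → gomewuhl.

gomewuhl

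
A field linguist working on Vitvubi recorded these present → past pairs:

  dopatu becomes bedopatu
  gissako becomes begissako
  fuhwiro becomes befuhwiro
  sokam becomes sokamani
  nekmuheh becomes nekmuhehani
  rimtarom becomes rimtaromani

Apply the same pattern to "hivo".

gissako and rimtarom both have last vowel 'o' yet inflect differently (begissako, rimtaromani), so the last vowel is not what conditions the rule; whether the stem ends in a vowel or a consonant is.
"hivo" ends in a vowel. The stems ending in a vowel (dopatu → bedopatu, gissako → begissako, fuhwiro → befuhwiro) add the prefix be-.
The other pattern: stems ending in a consonant add -ani.
So hivo → behivo.

behivo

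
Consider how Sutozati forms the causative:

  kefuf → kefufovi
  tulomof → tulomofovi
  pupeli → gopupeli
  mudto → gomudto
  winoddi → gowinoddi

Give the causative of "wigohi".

tulomof and mudto both have last vowel 'o' yet inflect differently (tulomofovi, gomudto), so the last vowel is not what conditions the rule; whether the stem ends in a vowel or a consonant is.
"wigohi" ends in a vowel. The stems ending in a vowel (pupeli → gopupeli, mudto → gomudto, winoddi → gowinoddi) add the prefix go-.
The other pattern: stems ending in a consonant add -ovi.
So wigohi → gowigohi.

gowigohi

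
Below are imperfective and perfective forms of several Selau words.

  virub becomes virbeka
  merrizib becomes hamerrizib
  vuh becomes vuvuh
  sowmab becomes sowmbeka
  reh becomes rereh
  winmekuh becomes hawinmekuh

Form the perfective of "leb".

vuh and winmekuh both end in -h yet inflect differently (vuvuh, hawinmekuh), so the final letter is not what conditions the rule; the number of vowels is.
"leb" has 1 vowel. The stems with 1 vowel (vuh → vuvuh, reh → rereh) repeat the first consonant+vowel as a prefix.
The other patterns: stems with 2 vowels delete the last vowel and add -eka; stems with 3 vowels add the prefix ha-.
So leb → leleb.

leleb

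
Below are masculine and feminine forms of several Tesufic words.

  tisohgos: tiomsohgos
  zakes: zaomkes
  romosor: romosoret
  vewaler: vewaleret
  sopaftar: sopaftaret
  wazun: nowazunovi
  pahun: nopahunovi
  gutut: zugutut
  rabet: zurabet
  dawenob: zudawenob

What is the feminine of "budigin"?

nobudiginovi

"budigin" ends in -n. The stems ending in -n (wazun → nowazunovi, pahun → nopahunovi) add no- … -ovi around the stem.
The other patterns: stems ending in -s insert -om- after the first vowel; stems ending in -r add -et; stems ending in -b or -t add the prefix zu-.
So budigin → nobudiginovi.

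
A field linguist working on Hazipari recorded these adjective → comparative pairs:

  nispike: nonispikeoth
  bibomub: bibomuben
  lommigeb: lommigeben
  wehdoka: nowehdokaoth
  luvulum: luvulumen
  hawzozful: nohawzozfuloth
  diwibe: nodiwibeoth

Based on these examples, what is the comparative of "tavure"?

notavureoth

bibomub and hawzozful both have last vowel 'u' yet inflect differently (bibomuben, nohawzozfuloth), so the last vowel is not what conditions the rule; the final letter is.
"tavure" ends in -e. The stems ending in -e (diwibe → nodiwibeoth, nispike → nonispikeoth) add no- … -oth around the stem.
The other pattern: stems ending in -b or -m add -en.
So tavure → notavureoth.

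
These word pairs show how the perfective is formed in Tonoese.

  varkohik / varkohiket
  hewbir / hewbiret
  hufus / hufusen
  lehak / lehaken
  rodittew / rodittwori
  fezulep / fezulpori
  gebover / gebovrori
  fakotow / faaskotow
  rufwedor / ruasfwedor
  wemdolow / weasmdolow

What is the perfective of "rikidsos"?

riaskidsos

"rikidsos" has last vowel 'o'. The stems whose last vowel is 'o' (fakotow → faaskotow, rufwedor → ruasfwedor, wemdolow → weasmdolow) insert -as- after the first vowel.
The other patterns: stems whose last vowel is 'i' add -et; stems whose last vowel is 'a' or 'u' add -en; stems whose last vowel is 'e' delete the last vowel and add -ori.
So rikidsos → riaskidsos.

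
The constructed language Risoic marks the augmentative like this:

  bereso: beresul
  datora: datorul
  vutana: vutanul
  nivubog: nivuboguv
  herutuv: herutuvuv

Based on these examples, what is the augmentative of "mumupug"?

mumupuguv

nivubog and bereso both have last vowel 'o' yet inflect differently (nivuboguv, beresul), so the last vowel is not what conditions the rule; whether the stem ends in a vowel or a consonant is.
"mumupug" ends in a consonant. The stems ending in a consonant (nivubog → nivuboguv, herutuv → herutuvuv) add -uv.
The other pattern: stems ending in a vowel drop the final letter and add -ul.
So mumupug → mumupuguv.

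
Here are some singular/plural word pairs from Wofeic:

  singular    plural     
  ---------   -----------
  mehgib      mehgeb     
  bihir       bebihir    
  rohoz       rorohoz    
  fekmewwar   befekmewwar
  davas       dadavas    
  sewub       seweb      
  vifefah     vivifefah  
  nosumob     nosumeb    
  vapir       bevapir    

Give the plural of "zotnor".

bihir and mehgib both have last vowel 'i' yet inflect differently (bebihir, mehgeb), so the last vowel is not what conditions the rule; the final letter is.
"zotnor" ends in -r. The stems ending in -r (fekmewwar → befekmewwar, bihir → bebihir, vapir → bevapir) add the prefix be-.
So zotnor → bezotnor.

bezotnor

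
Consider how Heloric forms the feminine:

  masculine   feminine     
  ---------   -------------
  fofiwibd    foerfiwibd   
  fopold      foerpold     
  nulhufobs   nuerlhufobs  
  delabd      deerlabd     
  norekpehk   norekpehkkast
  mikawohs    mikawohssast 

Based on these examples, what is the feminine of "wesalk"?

weersalk

nulhufobs and mikawohs both end in -s yet inflect differently (nuerlhufobs, mikawohssast), so the final letter is not what conditions the rule; the second-to-last letter is.
"wesalk" has second-to-last letter 'l'. The one such stem in the data (fopold → foerpold) inserts -er- after the first vowel (as do fofiwibd, nulhufobs), so the same rule applies.
The other pattern: stems whose second-to-last letter is 'h' double the final consonant and add -ast.
So wesalk → weersalk.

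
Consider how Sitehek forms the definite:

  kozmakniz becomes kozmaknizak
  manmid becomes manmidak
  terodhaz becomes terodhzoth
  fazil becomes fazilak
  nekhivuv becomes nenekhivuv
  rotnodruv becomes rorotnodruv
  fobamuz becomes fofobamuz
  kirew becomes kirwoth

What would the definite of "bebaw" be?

bebwoth

kozmakniz and fobamuz both end in -z yet inflect differently (kozmaknizak, fofobamuz), so the final letter is not what conditions the rule; the last vowel is.
"bebaw" has last vowel 'a'. The one such stem in the data (terodhaz → terodhzoth) deletes the last vowel and adds -oth (as does kirew), so the same rule applies.
So bebaw → bebwoth.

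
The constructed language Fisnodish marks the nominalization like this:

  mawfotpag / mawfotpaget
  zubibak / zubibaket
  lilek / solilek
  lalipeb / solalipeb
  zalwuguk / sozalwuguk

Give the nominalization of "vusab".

vusabet

"vusab" has last vowel 'a'. The stems whose last vowel is 'a' (mawfotpag → mawfotpaget, zubibak → zubibaket) add -et.
So vusab → vusabet.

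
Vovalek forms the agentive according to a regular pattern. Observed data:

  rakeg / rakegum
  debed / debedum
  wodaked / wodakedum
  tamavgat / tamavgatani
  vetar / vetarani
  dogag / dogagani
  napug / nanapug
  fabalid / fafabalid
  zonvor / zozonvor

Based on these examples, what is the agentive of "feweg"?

fewegum

rakeg and dogag both end in -g yet inflect differently (rakegum, dogagani), so the final letter is not what conditions the rule; the last vowel is.
"feweg" has last vowel 'e'. The stems whose last vowel is 'e' (rakeg → rakegum, debed → debedum, wodaked → wodakedum) add -um.
So feweg → fewegum.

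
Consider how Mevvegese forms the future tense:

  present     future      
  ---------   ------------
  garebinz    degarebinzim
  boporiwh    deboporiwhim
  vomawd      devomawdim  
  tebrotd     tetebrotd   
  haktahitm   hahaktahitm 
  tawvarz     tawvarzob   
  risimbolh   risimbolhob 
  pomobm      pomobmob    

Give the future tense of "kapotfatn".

kakapotfatn

vomawd and tebrotd both end in -d yet inflect differently (devomawdim, tetebrotd), so the final letter is not what conditions the rule; the second-to-last letter is.
"kapotfatn" has second-to-last letter 't'. The stems whose second-to-last letter is 't' (tebrotd → tetebrotd, haktahitm → hahaktahitm) repeat the first consonant+vowel as a prefix.
So kapotfatn → kakapotfatn.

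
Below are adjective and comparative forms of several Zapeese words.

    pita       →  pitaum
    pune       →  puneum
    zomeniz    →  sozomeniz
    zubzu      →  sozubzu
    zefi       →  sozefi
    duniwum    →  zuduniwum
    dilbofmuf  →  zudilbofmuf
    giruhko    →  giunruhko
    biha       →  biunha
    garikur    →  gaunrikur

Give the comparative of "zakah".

pita and biha both end in -a yet inflect differently (pitaum, biunha), so the final letter is not what conditions the rule; the first letter is.
"zakah" begins with z-. The stems beginning with z- (zomeniz → sozomeniz, zubzu → sozubzu, zefi → sozefi) add the prefix so-.
The other patterns: stems beginning with p- add -um; stems beginning with d- add the prefix zu-; stems beginning with b- or g- insert -un- after the first vowel.
So zakah → sozakah.

sozakah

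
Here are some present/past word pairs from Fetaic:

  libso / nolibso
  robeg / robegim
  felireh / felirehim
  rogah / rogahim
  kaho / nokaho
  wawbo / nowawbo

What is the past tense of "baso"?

rogah and libso both have 2 vowels yet inflect differently (rogahim, nolibso), so the number of vowels is not what conditions the rule; whether the stem ends in a vowel or a consonant is.
"baso" ends in a vowel. The stems ending in a vowel (libso → nolibso, kaho → nokaho, wawbo → nowawbo) add the prefix no-.
So baso → nobaso.

nobaso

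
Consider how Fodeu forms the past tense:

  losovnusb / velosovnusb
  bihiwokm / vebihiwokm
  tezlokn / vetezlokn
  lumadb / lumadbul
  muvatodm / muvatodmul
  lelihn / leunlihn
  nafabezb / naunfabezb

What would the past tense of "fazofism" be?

vefazofism

losovnusb and lumadb both end in -b yet inflect differently (velosovnusb, lumadbul), so the final letter is not what conditions the rule; the second-to-last letter is.
"fazofism" has second-to-last letter 's'. The one such stem in the data (losovnusb → velosovnusb) adds the prefix ve-, so the same rule applies.
The other patterns: stems whose second-to-last letter is 'd' add -ul; stems whose second-to-last letter is 'h' or 'z' insert -un- after the first vowel.
So fazofism → vefazofism.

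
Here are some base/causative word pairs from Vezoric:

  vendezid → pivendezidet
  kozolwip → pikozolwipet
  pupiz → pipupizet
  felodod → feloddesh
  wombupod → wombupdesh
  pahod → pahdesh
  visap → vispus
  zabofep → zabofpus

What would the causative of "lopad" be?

lopdus

vendezid and felodod both end in -d yet inflect differently (pivendezidet, feloddesh), so the final letter is not what conditions the rule; the last vowel is.
"lopad" has last vowel 'a'. The one such stem in the data (visap → vispus) deletes the last vowel and adds -us (as does zabofep), so the same rule applies.
The other patterns: stems whose last vowel is 'i' add pi- … -et around the stem; stems whose last vowel is 'o' delete the last vowel and add -esh.
So lopad → lopdus.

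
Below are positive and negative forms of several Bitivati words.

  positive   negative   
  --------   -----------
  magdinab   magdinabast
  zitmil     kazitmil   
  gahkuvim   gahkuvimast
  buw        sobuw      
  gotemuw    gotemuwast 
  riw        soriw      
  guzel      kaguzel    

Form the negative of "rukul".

buw and gotemuw both end in -w yet inflect differently (sobuw, gotemuwast), so the final letter is not what conditions the rule; the number of vowels is.
"rukul" has 2 vowels. The stems with 2 vowels (zitmil → kazitmil, guzel → kaguzel) add the prefix ka-.
The other patterns: stems with 1 vowel add the prefix so-; stems with 3 vowels add -ast.
So rukul → karukul.

karukul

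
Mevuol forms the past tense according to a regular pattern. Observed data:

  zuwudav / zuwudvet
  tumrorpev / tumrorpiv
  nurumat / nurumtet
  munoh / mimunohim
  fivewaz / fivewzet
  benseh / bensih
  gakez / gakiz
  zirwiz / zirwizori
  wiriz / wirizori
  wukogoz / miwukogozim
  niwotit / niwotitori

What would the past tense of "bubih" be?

fivewaz and wiriz both end in -z yet inflect differently (fivewzet, wirizori), so the final letter is not what conditions the rule; the last vowel is.
"bubih" has last vowel 'i'. The stems whose last vowel is 'i' (wiriz → wirizori, niwotit → niwotitori, zirwiz → zirwizori) add -ori.
The other patterns: stems whose last vowel is 'a' delete the last vowel and add -et; stems whose last vowel is 'o' add mi- … -im around the stem; stems whose last vowel is 'e' change the last vowel to 'i'.
So bubih → bubihori.

bubihori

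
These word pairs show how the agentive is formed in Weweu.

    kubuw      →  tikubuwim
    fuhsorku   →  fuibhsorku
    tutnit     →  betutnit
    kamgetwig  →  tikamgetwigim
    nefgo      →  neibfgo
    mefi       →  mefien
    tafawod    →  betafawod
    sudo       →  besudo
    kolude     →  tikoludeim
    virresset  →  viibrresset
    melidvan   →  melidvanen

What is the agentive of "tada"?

betada

tutnit and virresset both end in -t yet inflect differently (betutnit, viibrresset), so the final letter is not what conditions the rule; the first letter is.
"tada" begins with t-. The stems beginning with t- (tutnit → betutnit, tafawod → betafawod) add the prefix be-.
So tada → betada.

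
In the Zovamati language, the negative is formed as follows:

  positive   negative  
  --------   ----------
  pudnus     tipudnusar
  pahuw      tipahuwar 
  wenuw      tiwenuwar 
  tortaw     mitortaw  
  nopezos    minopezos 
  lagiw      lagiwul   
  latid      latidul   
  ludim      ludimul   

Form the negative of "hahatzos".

"hahatzos" has last vowel 'o'. The one such stem in the data (nopezos → minopezos) adds the prefix mi-, so the same rule applies.
So hahatzos → mihahatzos.

mihahatzos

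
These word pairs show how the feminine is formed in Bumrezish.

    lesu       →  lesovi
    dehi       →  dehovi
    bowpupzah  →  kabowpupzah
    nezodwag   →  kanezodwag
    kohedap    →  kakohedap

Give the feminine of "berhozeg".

kaberhozeg

"berhozeg" ends in a consonant. The stems ending in a consonant (bowpupzah → kabowpupzah, nezodwag → kanezodwag, kohedap → kakohedap) add the prefix ka-.
So berhozeg → kaberhozeg.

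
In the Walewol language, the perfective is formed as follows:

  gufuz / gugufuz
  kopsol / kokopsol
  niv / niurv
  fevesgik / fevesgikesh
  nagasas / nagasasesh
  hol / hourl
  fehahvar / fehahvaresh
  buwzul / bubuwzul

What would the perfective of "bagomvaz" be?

hol and buwzul both end in -l yet inflect differently (hourl, bubuwzul), so the final letter is not what conditions the rule; the number of vowels is.
"bagomvaz" has 3 vowels. The stems with 3 vowels (fevesgik → fevesgikesh, nagasas → nagasasesh, fehahvar → fehahvaresh) add -esh.
The other patterns: stems with 1 vowel insert -ur- after the first vowel; stems with 2 vowels repeat the first consonant+vowel as a prefix.
So bagomvaz → bagomvazesh.

bagomvazesh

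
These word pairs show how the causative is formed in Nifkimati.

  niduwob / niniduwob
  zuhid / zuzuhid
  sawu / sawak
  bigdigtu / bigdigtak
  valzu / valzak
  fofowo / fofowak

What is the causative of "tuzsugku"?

"tuzsugku" ends in a vowel. The stems ending in a vowel (sawu → sawak, bigdigtu → bigdigtak, valzu → valzak) drop the final letter and add -ak.
The other pattern: stems ending in a consonant repeat the first consonant+vowel as a prefix.
So tuzsugku → tuzsugkak.

tuzsugkak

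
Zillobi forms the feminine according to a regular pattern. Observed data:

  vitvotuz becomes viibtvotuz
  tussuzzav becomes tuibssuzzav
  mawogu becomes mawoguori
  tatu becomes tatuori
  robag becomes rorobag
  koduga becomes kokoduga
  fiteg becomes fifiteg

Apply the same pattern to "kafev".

vitvotuz and mawogu both have last vowel 'u' yet inflect differently (viibtvotuz, mawoguori), so the last vowel is not what conditions the rule; the final letter is.
"kafev" ends in -v. The one such stem in the data (tussuzzav → tuibssuzzav) inserts -ib- after the first vowel (as does vitvotuz), so the same rule applies.
The other patterns: stems ending in -u add -ori; stems ending in -a or -g repeat the first consonant+vowel as a prefix.
So kafev → kaibfev.

kaibfev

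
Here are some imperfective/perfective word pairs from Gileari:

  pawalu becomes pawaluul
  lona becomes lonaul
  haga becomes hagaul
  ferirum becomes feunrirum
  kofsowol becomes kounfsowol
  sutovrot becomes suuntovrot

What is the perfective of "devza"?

pawalu and ferirum both have last vowel 'u' yet inflect differently (pawaluul, feunrirum), so the last vowel is not what conditions the rule; whether the stem ends in a vowel or a consonant is.
"devza" ends in a vowel. The stems ending in a vowel (pawalu → pawaluul, lona → lonaul, haga → hagaul) add -ul.
The other pattern: stems ending in a consonant insert -un- after the first vowel.
So devza → devzaul.

devzaul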